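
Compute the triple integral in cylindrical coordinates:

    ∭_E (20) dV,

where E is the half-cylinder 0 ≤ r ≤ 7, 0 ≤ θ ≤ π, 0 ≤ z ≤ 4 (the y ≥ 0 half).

In cylindrical coordinates, x = r cos(θ), y = r sin(θ), z = z, and dV = r dr dθ dz.

The integrand becomes 20, so

    ∭_E (20) dV = ∫_{0}^{π} ∫_{0}^{7} ∫_{0}^{4} (20) · r dz dr dθ.

Inner (z): 80r.
Middle (r from 0 to 7): 1960.
Outer (θ): 1960π.

Therefore the triple integral equals 1960π.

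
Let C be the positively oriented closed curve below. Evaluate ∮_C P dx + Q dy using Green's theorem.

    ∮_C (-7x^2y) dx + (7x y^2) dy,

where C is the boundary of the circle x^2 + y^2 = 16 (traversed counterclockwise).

Green's theorem converts the closed line integral into a double integral over the enclosed region D:

    ∮_C P dx + Q dy = ∬_D (∂Q/∂x - ∂P/∂y) dA.

Here P = -7x^2y, Q = 7x y^2, so

    ∂Q/∂x = 7y^2,    ∂P/∂y = -7x^2,
    ∂Q/∂x - ∂P/∂y = 7x^2 + 7y^2.

D is the region x^2 + y^2 ≤ 16. Evaluating the double integral:

In polar coordinates (x = r cos θ, y = r sin θ, dA = r dr dθ) the integrand becomes 7r^2, so

    ∬_D (7x^2 + 7y^2) dA = ∫_0^{2π} ∫_0^{4} (7r^2) · r dr dθ.

Inner (r from 0 to 4): 448.
Outer (θ from 0 to 2π): 896π.

Therefore ∮_C P dx + Q dy = 896π.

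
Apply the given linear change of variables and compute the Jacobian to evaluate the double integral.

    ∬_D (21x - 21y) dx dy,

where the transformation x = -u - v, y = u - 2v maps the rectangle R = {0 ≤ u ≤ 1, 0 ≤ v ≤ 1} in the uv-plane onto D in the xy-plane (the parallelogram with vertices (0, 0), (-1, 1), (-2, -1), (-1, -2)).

Compute the Jacobian determinant of (x, y) with respect to (u, v):

    ∂(x,y)/∂(u,v) = | -1  -1 | = (-1)(-2) - (-1)(1) = 3.
                   | 1  -2 |

Its absolute value is |J| = 3 (the area scaling factor).

Substituting x = -u - v, y = u - 2v into the integrand,

    21x - 21y → -42u + 21v,

so the integral becomes

    ∬_R (-42u + 21v) · |J| du dv = ∫_0^1 ∫_0^1 (-126u + 63v) dv du.

Inner (v): 63/2 - 126u.
Outer (u): -63/2.

Therefore ∬_D (21x - 21y) dx dy = -63/2.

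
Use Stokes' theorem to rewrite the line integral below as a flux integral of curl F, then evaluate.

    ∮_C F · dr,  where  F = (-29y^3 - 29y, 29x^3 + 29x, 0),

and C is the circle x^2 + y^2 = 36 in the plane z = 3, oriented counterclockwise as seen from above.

Let S be the flat disk x^2 + y^2 ≤ 36 in the plane z = 3, with upward unit normal n̂ = ẑ. By Stokes' theorem,

    ∮_C F · dr = ∬_S (∇ × F) · n̂ dS = ∬_D (curl F)_z dA,

where D is the disk x^2 + y^2 ≤ 36.

Compute the curl of F = (-29y^3 - 29y, 29x^3 + 29x, 0):
    (∇ × F)_x = ∂F_z/∂y - ∂F_y/∂z = 0,
    (∇ × F)_y = ∂F_x/∂z - ∂F_z/∂x = 0,
    (∇ × F)_z = ∂F_y/∂x - ∂F_x/∂y = 87x^2 + 87y^2 + 58.

On z = 3, (curl F)_z = 87x^2 + 87y^2 + 58.

Convert to polar (x = r cos θ, y = r sin θ, dA = r dr dθ); the integrand becomes 87r^2 + 58, so

    ∬_D (curl F)_z dA = ∫_0^{2π} ∫_0^{6} (87r^2 + 58) · r dr dθ.

Inner (r from 0 to 6): 29232.
Outer (θ from 0 to 2π): 58464π.

Therefore ∮_C F · dr = 58464π.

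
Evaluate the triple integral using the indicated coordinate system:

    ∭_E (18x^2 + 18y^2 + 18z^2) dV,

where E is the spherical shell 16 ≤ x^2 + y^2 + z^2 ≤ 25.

In spherical coordinates, x = ρ sin(φ) cos(θ), y = ρ sin(φ) sin(θ), z = ρ cos(φ), and dV = ρ^2 sin(φ) dρ dφ dθ.

The integrand becomes 18ρ^2, so

    ∭_E (18x^2 + 18y^2 + 18z^2) dV = ∫_{0}^{2π} ∫_{0}^{π} ∫_{4}^{5} (18ρ^2) · ρ^2 sin(φ) dρ dφ dθ.

Inner (ρ): 37818sin(φ)/5.
Middle (φ): 75636/5.
Outer (θ): 151272π/5.

Therefore the triple integral equals 151272π/5.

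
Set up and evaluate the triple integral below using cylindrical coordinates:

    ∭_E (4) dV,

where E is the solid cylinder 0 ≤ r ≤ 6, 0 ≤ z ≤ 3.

In cylindrical coordinates, x = r cos(θ), y = r sin(θ), z = z, and dV = r dr dθ dz.

The integrand becomes 4, so

    ∭_E (4) dV = ∫_{0}^{2π} ∫_{0}^{6} ∫_{0}^{3} (4) · r dz dr dθ.

Inner (z): 12r.
Middle (r from 0 to 6): 216.
Outer (θ): 432π.

Therefore the triple integral equals 432π.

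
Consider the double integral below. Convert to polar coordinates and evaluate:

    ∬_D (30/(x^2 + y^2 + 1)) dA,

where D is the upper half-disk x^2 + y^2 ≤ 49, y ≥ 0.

The region D is 0 ≤ r ≤ 7, 0 ≤ θ ≤ π in polar coordinates, where x = r cos(θ), y = r sin(θ), and dA = r dr dθ.

Under the substitution, the integrand becomes 30/(r^2 + 1), so

    ∬_D (30/(x^2 + y^2 + 1)) dA = ∫_{0}^{π} ∫_{0}^{7} (30/(r^2 + 1)) · r dr dθ.

Inner integral (in r): ∫_{0}^{7} (30/(r^2 + 1)) · r dr = log(30517578125000000000000000).

Outer integral (in θ): ∫_{0}^{π} (log(30517578125000000000000000)) dθ = log(30517578125000000000000000^π).

Therefore ∬_D (30/(x^2 + y^2 + 1)) dA = log(30517578125000000000000000^π).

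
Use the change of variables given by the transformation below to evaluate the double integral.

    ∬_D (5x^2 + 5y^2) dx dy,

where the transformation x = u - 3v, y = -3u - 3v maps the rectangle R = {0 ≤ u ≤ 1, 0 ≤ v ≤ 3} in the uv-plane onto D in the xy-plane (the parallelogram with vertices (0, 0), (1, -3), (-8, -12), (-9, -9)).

Compute the Jacobian determinant of (x, y) with respect to (u, v):

    ∂(x,y)/∂(u,v) = | 1  -3 | = (1)(-3) - (-3)(-3) = -12.
                   | -3  -3 |

Its absolute value is |J| = 12 (the area scaling factor).

Substituting x = u - 3v, y = -3u - 3v into the integrand,

    5x^2 + 5y^2 → 50u^2 + 60u v + 90v^2,

so the integral becomes

    ∬_R (50u^2 + 60u v + 90v^2) · |J| du dv = ∫_0^1 ∫_0^3 (600u^2 + 720u v + 1080v^2) dv du.

Inner (v): 1800u^2 + 3240u + 9720.
Outer (u): 11940.

Therefore ∬_D (5x^2 + 5y^2) dx dy = 11940.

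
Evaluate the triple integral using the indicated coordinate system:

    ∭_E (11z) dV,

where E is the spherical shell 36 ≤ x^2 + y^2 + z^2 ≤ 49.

In spherical coordinates, x = ρ sin(φ) cos(θ), y = ρ sin(φ) sin(θ), z = ρ cos(φ), and dV = ρ^2 sin(φ) dρ dφ dθ.

The integrand becomes 11ρ cos(φ), so

    ∭_E (11z) dV = ∫_{0}^{2π} ∫_{0}^{π} ∫_{6}^{7} (11ρ cos(φ)) · ρ^2 sin(φ) dρ dφ dθ.

Inner (ρ): 12155sin(2φ)/8.
Middle (φ): 0.
Outer (θ): 0.

Therefore the triple integral equals 0.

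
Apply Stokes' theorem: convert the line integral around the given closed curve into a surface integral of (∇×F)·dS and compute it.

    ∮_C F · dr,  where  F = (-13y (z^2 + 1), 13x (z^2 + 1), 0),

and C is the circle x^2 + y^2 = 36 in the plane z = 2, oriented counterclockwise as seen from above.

Let S be the flat disk x^2 + y^2 ≤ 36 in the plane z = 2, with upward unit normal n̂ = ẑ. By Stokes' theorem,

    ∮_C F · dr = ∬_S (∇ × F) · n̂ dS = ∬_D (curl F)_z dA,

where D is the disk x^2 + y^2 ≤ 36.

Compute the curl of F = (-13y (z^2 + 1), 13x (z^2 + 1), 0):
    (∇ × F)_x = ∂F_z/∂y - ∂F_y/∂z = -26x z,
    (∇ × F)_y = ∂F_x/∂z - ∂F_z/∂x = -26y z,
    (∇ × F)_z = ∂F_y/∂x - ∂F_x/∂y = 26z^2 + 26.

On z = 2, (curl F)_z = 130.

Convert to polar (x = r cos θ, y = r sin θ, dA = r dr dθ); the integrand becomes 130, so

    ∬_D (curl F)_z dA = ∫_0^{2π} ∫_0^{6} (130) · r dr dθ.

Inner (r from 0 to 6): 2340.
Outer (θ from 0 to 2π): 4680π.

Therefore ∮_C F · dr = 4680π.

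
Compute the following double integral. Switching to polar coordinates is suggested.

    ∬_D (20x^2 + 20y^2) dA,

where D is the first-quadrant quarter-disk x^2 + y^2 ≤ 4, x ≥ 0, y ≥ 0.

The region D is 0 ≤ r ≤ 2, 0 ≤ θ ≤ π/2 in polar coordinates, where x = r cos(θ), y = r sin(θ), and dA = r dr dθ.

Under the substitution, the integrand becomes 20r^2, so

    ∬_D (20x^2 + 20y^2) dA = ∫_{0}^{π/2} ∫_{0}^{2} (20r^2) · r dr dθ.

Inner integral (in r): ∫_{0}^{2} (20r^2) · r dr = 80.

Outer integral (in θ): ∫_{0}^{π/2} (80) dθ = 40π.

Therefore ∬_D (20x^2 + 20y^2) dA = 40π.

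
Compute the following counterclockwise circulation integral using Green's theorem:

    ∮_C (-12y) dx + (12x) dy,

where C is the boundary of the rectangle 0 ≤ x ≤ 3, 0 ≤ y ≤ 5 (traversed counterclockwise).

Green's theorem converts the closed line integral into a double integral over the enclosed region D:

    ∮_C P dx + Q dy = ∬_D (∂Q/∂x - ∂P/∂y) dA.

Here P = -12y, Q = 12x, so

    ∂Q/∂x = 12,    ∂P/∂y = -12,
    ∂Q/∂x - ∂P/∂y = 24.

D is the region 0 ≤ x ≤ 3, 0 ≤ y ≤ 5. Evaluating the double integral:

    ∬_D (24) dA = ∫_0^{3} ∫_0^{5} (24) dy dx.

Inner (y from 0 to 5): 120.
Outer (x from 0 to 3): 360.

Therefore ∮_C P dx + Q dy = 360.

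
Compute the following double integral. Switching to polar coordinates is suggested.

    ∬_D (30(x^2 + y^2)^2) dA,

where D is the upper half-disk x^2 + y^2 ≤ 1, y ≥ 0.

The region D is 0 ≤ r ≤ 1, 0 ≤ θ ≤ π in polar coordinates, where x = r cos(θ), y = r sin(θ), and dA = r dr dθ.

Under the substitution, the integrand becomes 30r^4, so

    ∬_D (30(x^2 + y^2)^2) dA = ∫_{0}^{π} ∫_{0}^{1} (30r^4) · r dr dθ.

Inner integral (in r): ∫_{0}^{1} (30r^4) · r dr = 5.

Outer integral (in θ): ∫_{0}^{π} (5) dθ = 5π.

Therefore ∬_D (30(x^2 + y^2)^2) dA = 5π.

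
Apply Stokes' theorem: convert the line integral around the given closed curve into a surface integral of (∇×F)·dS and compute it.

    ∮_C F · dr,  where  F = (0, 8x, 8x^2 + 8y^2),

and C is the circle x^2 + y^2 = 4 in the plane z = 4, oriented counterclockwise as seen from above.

Let S be the flat disk x^2 + y^2 ≤ 4 in the plane z = 4, with upward unit normal n̂ = ẑ. By Stokes' theorem,

    ∮_C F · dr = ∬_S (∇ × F) · n̂ dS = ∬_D (curl F)_z dA,

where D is the disk x^2 + y^2 ≤ 4.

Compute the curl of F = (0, 8x, 8x^2 + 8y^2):
    (∇ × F)_x = ∂F_z/∂y - ∂F_y/∂z = 16y,
    (∇ × F)_y = ∂F_x/∂z - ∂F_z/∂x = -16x,
    (∇ × F)_z = ∂F_y/∂x - ∂F_x/∂y = 8.

On z = 4, (curl F)_z = 8.

Convert to polar (x = r cos θ, y = r sin θ, dA = r dr dθ); the integrand becomes 8, so

    ∬_D (curl F)_z dA = ∫_0^{2π} ∫_0^{2} (8) · r dr dθ.

Inner (r from 0 to 2): 16.
Outer (θ from 0 to 2π): 32π.

Therefore ∮_C F · dr = 32π.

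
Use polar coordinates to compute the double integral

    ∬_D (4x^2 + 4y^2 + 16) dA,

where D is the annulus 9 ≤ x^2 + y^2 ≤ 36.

The region D is 3 ≤ r ≤ 6, 0 ≤ θ ≤ 2π in polar coordinates, where x = r cos(θ), y = r sin(θ), and dA = r dr dθ.

Under the substitution, the integrand becomes 4r^2 + 16, so

    ∬_D (4x^2 + 4y^2 + 16) dA = ∫_{0}^{2π} ∫_{3}^{6} (4r^2 + 16) · r dr dθ.

Inner integral (in r): ∫_{3}^{6} (4r^2 + 16) · r dr = 1431.

Outer integral (in θ): ∫_{0}^{2π} (1431) dθ = 2862π.

Therefore ∬_D (4x^2 + 4y^2 + 16) dA = 2862π.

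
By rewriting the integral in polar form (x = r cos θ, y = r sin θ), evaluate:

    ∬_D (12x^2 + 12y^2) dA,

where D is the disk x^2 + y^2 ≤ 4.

The region D is 0 ≤ r ≤ 2, 0 ≤ θ ≤ 2π in polar coordinates, where x = r cos(θ), y = r sin(θ), and dA = r dr dθ.

Under the substitution, the integrand becomes 12r^2, so

    ∬_D (12x^2 + 12y^2) dA = ∫_{0}^{2π} ∫_{0}^{2} (12r^2) · r dr dθ.

Inner integral (in r): ∫_{0}^{2} (12r^2) · r dr = 48.

Outer integral (in θ): ∫_{0}^{2π} (48) dθ = 96π.

Therefore ∬_D (12x^2 + 12y^2) dA = 96π.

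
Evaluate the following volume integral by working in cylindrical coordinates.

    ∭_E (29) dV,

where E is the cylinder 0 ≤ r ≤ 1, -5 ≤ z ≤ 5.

In cylindrical coordinates, x = r cos(θ), y = r sin(θ), z = z, and dV = r dr dθ dz.

The integrand becomes 29, so

    ∭_E (29) dV = ∫_{0}^{2π} ∫_{0}^{1} ∫_{-5}^{5} (29) · r dz dr dθ.

Inner (z): 290r.
Middle (r from 0 to 1): 145.
Outer (θ): 290π.

Therefore the triple integral equals 290π.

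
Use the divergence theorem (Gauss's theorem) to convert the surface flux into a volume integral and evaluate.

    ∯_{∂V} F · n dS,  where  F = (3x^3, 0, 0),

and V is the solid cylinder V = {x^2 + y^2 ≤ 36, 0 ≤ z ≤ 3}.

By the divergence theorem,

    ∯_{∂V} F · n dS = ∭_V (∇ · F) dV.

Compute the divergence:
    ∇ · F = ∂F_x/∂x + ∂F_y/∂y + ∂F_z/∂z = 9x^2 + 0 + 0 = 9x^2.

In cylindrical coordinates, x = r cos(θ), y = r sin(θ), z = z, dV = r dr dθ dz, with 0 ≤ r ≤ 6, 0 ≤ θ ≤ 2π, 0 ≤ z ≤ 3.

The integrand, after substitution and multiplying by the volume element, becomes (9r^2cos(θ)^2) · r, so

    ∭_V (∇·F) dV = ∫_0^{2π} ∫_0^{6} ∫_0^{3} (9r^2cos(θ)^2) · r dz dr dθ.

Inner (z from 0 to 3): 27r^3cos(θ)^2.
Middle (r from 0 to 6): 8748cos(θ)^2.
Outer (θ from 0 to 2π): 8748π.

Therefore ∯_{∂V} F · n dS = 8748π.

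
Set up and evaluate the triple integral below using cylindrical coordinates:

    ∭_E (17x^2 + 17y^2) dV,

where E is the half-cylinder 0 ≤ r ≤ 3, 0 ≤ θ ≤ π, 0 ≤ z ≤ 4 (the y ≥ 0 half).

In cylindrical coordinates, x = r cos(θ), y = r sin(θ), z = z, and dV = r dr dθ dz.

The integrand becomes 17r^2, so

    ∭_E (17x^2 + 17y^2) dV = ∫_{0}^{π} ∫_{0}^{3} ∫_{0}^{4} (17r^2) · r dz dr dθ.

Inner (z): 68r^3.
Middle (r from 0 to 3): 1377.
Outer (θ): 1377π.

Therefore the triple integral equals 1377π.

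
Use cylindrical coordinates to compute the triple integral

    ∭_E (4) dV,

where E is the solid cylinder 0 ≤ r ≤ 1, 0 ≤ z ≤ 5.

In cylindrical coordinates, x = r cos(θ), y = r sin(θ), z = z, and dV = r dr dθ dz.

The integrand becomes 4, so

    ∭_E (4) dV = ∫_{0}^{2π} ∫_{0}^{1} ∫_{0}^{5} (4) · r dz dr dθ.

Inner (z): 20r.
Middle (r from 0 to 1): 10.
Outer (θ): 20π.

Therefore the triple integral equals 20π.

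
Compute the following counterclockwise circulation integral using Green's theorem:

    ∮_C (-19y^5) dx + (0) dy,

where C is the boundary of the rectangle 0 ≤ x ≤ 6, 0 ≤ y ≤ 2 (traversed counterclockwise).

Green's theorem converts the closed line integral into a double integral over the enclosed region D:

    ∮_C P dx + Q dy = ∬_D (∂Q/∂x - ∂P/∂y) dA.

Here P = -19y^5, Q = 0, so

    ∂Q/∂x = 0,    ∂P/∂y = -95y^4,
    ∂Q/∂x - ∂P/∂y = 95y^4.

D is the region 0 ≤ x ≤ 6, 0 ≤ y ≤ 2. Evaluating the double integral:

    ∬_D (95y^4) dA = ∫_0^{6} ∫_0^{2} (95y^4) dy dx.

Inner (y from 0 to 2): 608.
Outer (x from 0 to 6): 3648.

Therefore ∮_C P dx + Q dy = 3648.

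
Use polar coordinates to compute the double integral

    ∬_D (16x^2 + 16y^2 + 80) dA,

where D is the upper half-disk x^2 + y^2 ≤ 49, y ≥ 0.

The region D is 0 ≤ r ≤ 7, 0 ≤ θ ≤ π in polar coordinates, where x = r cos(θ), y = r sin(θ), and dA = r dr dθ.

Under the substitution, the integrand becomes 16r^2 + 80, so

    ∬_D (16x^2 + 16y^2 + 80) dA = ∫_{0}^{π} ∫_{0}^{7} (16r^2 + 80) · r dr dθ.

Inner integral (in r): ∫_{0}^{7} (16r^2 + 80) · r dr = 11564.

Outer integral (in θ): ∫_{0}^{π} (11564) dθ = 11564π.

Therefore ∬_D (16x^2 + 16y^2 + 80) dA = 11564π.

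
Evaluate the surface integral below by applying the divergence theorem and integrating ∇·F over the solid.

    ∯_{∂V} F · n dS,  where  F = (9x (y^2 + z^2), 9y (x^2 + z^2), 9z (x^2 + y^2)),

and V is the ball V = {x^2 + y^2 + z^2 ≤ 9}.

By the divergence theorem,

    ∯_{∂V} F · n dS = ∭_V (∇ · F) dV.

Compute the divergence:
    ∇ · F = ∂F_x/∂x + ∂F_y/∂y + ∂F_z/∂z = 9y^2 + 9z^2 + 9x^2 + 9z^2 + 9x^2 + 9y^2 = 18x^2 + 18y^2 + 18z^2.

In spherical coordinates, x = ρ sin(φ) cos(θ), y = ρ sin(φ) sin(θ), z = ρ cos(φ), dV = ρ^2 sin(φ) dρ dφ dθ, with 0 ≤ ρ ≤ 3, 0 ≤ φ ≤ π, 0 ≤ θ ≤ 2π.

The integrand, after substitution and multiplying by the volume element, becomes (18ρ^2) · ρ^2 sin(φ), so

    ∭_V (∇·F) dV = ∫_0^{2π} ∫_0^{π} ∫_0^{3} (18ρ^2) · ρ^2 sin(φ) dρ dφ dθ.

Inner (ρ from 0 to 3): 4374sin(φ)/5.
Middle (φ from 0 to π): 8748/5.
Outer (θ from 0 to 2π): 17496π/5.

Therefore ∯_{∂V} F · n dS = 17496π/5.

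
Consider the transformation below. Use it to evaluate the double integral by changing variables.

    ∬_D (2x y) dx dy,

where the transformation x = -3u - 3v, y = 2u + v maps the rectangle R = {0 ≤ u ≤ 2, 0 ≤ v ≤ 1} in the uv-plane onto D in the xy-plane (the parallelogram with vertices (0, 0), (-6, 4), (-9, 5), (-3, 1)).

Compute the Jacobian determinant of (x, y) with respect to (u, v):

    ∂(x,y)/∂(u,v) = | -3  -3 | = (-3)(1) - (-3)(2) = 3.
                   | 2  1 |

Its absolute value is |J| = 3 (the area scaling factor).

Substituting x = -3u - 3v, y = 2u + v into the integrand,

    2x y → -12u^2 - 18u v - 6v^2,

so the integral becomes

    ∬_R (-12u^2 - 18u v - 6v^2) · |J| du dv = ∫_0^2 ∫_0^1 (-36u^2 - 54u v - 18v^2) dv du.

Inner (v): -36u^2 - 27u - 6.
Outer (u): -162.

Therefore ∬_D (2x y) dx dy = -162.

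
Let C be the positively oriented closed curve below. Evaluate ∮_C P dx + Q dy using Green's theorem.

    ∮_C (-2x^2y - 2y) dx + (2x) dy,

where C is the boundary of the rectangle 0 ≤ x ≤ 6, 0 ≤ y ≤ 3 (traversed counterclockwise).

Green's theorem converts the closed line integral into a double integral over the enclosed region D:

    ∮_C P dx + Q dy = ∬_D (∂Q/∂x - ∂P/∂y) dA.

Here P = -2x^2y - 2y, Q = 2x, so

    ∂Q/∂x = 2,    ∂P/∂y = -2x^2 - 2,
    ∂Q/∂x - ∂P/∂y = 2x^2 + 4.

D is the region 0 ≤ x ≤ 6, 0 ≤ y ≤ 3. Evaluating the double integral:

    ∬_D (2x^2 + 4) dA = ∫_0^{6} ∫_0^{3} (2x^2 + 4) dy dx.

Inner (y from 0 to 3): 6x^2 + 12.
Outer (x from 0 to 6): 504.

Therefore ∮_C P dx + Q dy = 504.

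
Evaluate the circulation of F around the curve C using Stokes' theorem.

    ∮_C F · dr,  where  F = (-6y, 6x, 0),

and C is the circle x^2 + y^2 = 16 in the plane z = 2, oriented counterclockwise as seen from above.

Let S be the flat disk x^2 + y^2 ≤ 16 in the plane z = 2, with upward unit normal n̂ = ẑ. By Stokes' theorem,

    ∮_C F · dr = ∬_S (∇ × F) · n̂ dS = ∬_D (curl F)_z dA,

where D is the disk x^2 + y^2 ≤ 16.

Compute the curl of F = (-6y, 6x, 0):
    (∇ × F)_x = ∂F_z/∂y - ∂F_y/∂z = 0,
    (∇ × F)_y = ∂F_x/∂z - ∂F_z/∂x = 0,
    (∇ × F)_z = ∂F_y/∂x - ∂F_x/∂y = 12.

On z = 2, (curl F)_z = 12.

Convert to polar (x = r cos θ, y = r sin θ, dA = r dr dθ); the integrand becomes 12, so

    ∬_D (curl F)_z dA = ∫_0^{2π} ∫_0^{4} (12) · r dr dθ.

Inner (r from 0 to 4): 96.
Outer (θ from 0 to 2π): 192π.

Therefore ∮_C F · dr = 192π.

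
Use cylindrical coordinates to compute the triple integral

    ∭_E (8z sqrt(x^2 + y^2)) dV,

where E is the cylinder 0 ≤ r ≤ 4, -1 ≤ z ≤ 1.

In cylindrical coordinates, x = r cos(θ), y = r sin(θ), z = z, and dV = r dr dθ dz.

The integrand becomes 8r z, so

    ∭_E (8z sqrt(x^2 + y^2)) dV = ∫_{0}^{2π} ∫_{0}^{4} ∫_{-1}^{1} (8r z) · r dz dr dθ.

Inner (z): 0.
Middle (r from 0 to 4): 0.
Outer (θ): 0.

Therefore the triple integral equals 0.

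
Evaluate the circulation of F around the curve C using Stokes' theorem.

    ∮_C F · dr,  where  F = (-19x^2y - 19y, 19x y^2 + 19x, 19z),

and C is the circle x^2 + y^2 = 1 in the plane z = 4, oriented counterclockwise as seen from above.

Let S be the flat disk x^2 + y^2 ≤ 1 in the plane z = 4, with upward unit normal n̂ = ẑ. By Stokes' theorem,

    ∮_C F · dr = ∬_S (∇ × F) · n̂ dS = ∬_D (curl F)_z dA,

where D is the disk x^2 + y^2 ≤ 1.

Compute the curl of F = (-19x^2y - 19y, 19x y^2 + 19x, 19z):
    (∇ × F)_x = ∂F_z/∂y - ∂F_y/∂z = 0,
    (∇ × F)_y = ∂F_x/∂z - ∂F_z/∂x = 0,
    (∇ × F)_z = ∂F_y/∂x - ∂F_x/∂y = 19x^2 + 19y^2 + 38.

On z = 4, (curl F)_z = 19x^2 + 19y^2 + 38.

Convert to polar (x = r cos θ, y = r sin θ, dA = r dr dθ); the integrand becomes 19r^2 + 38, so

    ∬_D (curl F)_z dA = ∫_0^{2π} ∫_0^{1} (19r^2 + 38) · r dr dθ.

Inner (r from 0 to 1): 95/4.
Outer (θ from 0 to 2π): 95π/2.

Therefore ∮_C F · dr = 95π/2.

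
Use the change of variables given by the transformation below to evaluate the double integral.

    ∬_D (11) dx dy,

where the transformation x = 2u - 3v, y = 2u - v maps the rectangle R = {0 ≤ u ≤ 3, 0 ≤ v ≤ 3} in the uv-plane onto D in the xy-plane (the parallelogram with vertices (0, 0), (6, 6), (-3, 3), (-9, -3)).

Compute the Jacobian determinant of (x, y) with respect to (u, v):

    ∂(x,y)/∂(u,v) = | 2  -3 | = (2)(-1) - (-3)(2) = 4.
                   | 2  -1 |

Its absolute value is |J| = 4 (the area scaling factor).

Substituting x = 2u - 3v, y = 2u - v into the integrand,

    11 → 11,

so the integral becomes

    ∬_R (11) · |J| du dv = ∫_0^3 ∫_0^3 (44) dv du.

Inner (v): 132.
Outer (u): 396.

Therefore ∬_D (11) dx dy = 396.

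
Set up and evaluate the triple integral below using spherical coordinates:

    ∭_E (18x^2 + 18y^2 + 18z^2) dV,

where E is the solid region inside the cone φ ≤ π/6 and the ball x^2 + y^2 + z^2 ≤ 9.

In spherical coordinates, x = ρ sin(φ) cos(θ), y = ρ sin(φ) sin(θ), z = ρ cos(φ), and dV = ρ^2 sin(φ) dρ dφ dθ.

The integrand becomes 18ρ^2, so

    ∭_E (18x^2 + 18y^2 + 18z^2) dV = ∫_{0}^{2π} ∫_{0}^{π/6} ∫_{0}^{3} (18ρ^2) · ρ^2 sin(φ) dρ dφ dθ.

Inner (ρ): 4374sin(φ)/5.
Middle (φ): 4374/5 - 2187sqrt(3)/5.
Outer (θ): 4374π (2 - sqrt(3))/5.

Therefore the triple integral equals 4374π (2 - sqrt(3))/5.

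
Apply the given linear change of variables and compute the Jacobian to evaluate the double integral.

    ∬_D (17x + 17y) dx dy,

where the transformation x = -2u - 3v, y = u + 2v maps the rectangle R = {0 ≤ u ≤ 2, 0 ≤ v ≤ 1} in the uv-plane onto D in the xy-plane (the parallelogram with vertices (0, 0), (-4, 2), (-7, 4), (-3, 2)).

Compute the Jacobian determinant of (x, y) with respect to (u, v):

    ∂(x,y)/∂(u,v) = | -2  -3 | = (-2)(2) - (-3)(1) = -1.
                   | 1  2 |

Its absolute value is |J| = 1 (the area scaling factor).

Substituting x = -2u - 3v, y = u + 2v into the integrand,

    17x + 17y → -17u - 17v,

so the integral becomes

    ∬_R (-17u - 17v) · |J| du dv = ∫_0^2 ∫_0^1 (-17u - 17v) dv du.

Inner (v): -17u - 17/2.
Outer (u): -51.

Therefore ∬_D (17x + 17y) dx dy = -51.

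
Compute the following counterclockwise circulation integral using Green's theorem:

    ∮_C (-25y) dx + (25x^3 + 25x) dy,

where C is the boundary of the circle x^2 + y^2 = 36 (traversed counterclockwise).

Green's theorem converts the closed line integral into a double integral over the enclosed region D:

    ∮_C P dx + Q dy = ∬_D (∂Q/∂x - ∂P/∂y) dA.

Here P = -25y, Q = 25x^3 + 25x, so

    ∂Q/∂x = 75x^2 + 25,    ∂P/∂y = -25,
    ∂Q/∂x - ∂P/∂y = 75x^2 + 50.

D is the region x^2 + y^2 ≤ 36. Evaluating the double integral:

In polar coordinates (x = r cos θ, y = r sin θ, dA = r dr dθ) the integrand becomes 75r^2cos(θ)^2 + 50, so

    ∬_D (75x^2 + 50) dA = ∫_0^{2π} ∫_0^{6} (75r^2cos(θ)^2 + 50) · r dr dθ.

Inner (r from 0 to 6): 24300cos(θ)^2 + 900.
Outer (θ from 0 to 2π): 26100π.

Therefore ∮_C P dx + Q dy = 26100π.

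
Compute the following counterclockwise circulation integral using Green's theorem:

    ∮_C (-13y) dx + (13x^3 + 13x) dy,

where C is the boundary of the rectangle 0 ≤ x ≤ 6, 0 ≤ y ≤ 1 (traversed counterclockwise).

Green's theorem converts the closed line integral into a double integral over the enclosed region D:

    ∮_C P dx + Q dy = ∬_D (∂Q/∂x - ∂P/∂y) dA.

Here P = -13y, Q = 13x^3 + 13x, so

    ∂Q/∂x = 39x^2 + 13,    ∂P/∂y = -13,
    ∂Q/∂x - ∂P/∂y = 39x^2 + 26.

D is the region 0 ≤ x ≤ 6, 0 ≤ y ≤ 1. Evaluating the double integral:

    ∬_D (39x^2 + 26) dA = ∫_0^{6} ∫_0^{1} (39x^2 + 26) dy dx.

Inner (y from 0 to 1): 39x^2 + 26.
Outer (x from 0 to 6): 2964.

Therefore ∮_C P dx + Q dy = 2964.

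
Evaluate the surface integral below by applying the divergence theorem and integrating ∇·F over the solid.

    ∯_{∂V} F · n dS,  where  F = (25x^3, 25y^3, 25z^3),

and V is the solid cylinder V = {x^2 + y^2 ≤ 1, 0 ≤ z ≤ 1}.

By the divergence theorem,

    ∯_{∂V} F · n dS = ∭_V (∇ · F) dV.

Compute the divergence:
    ∇ · F = ∂F_x/∂x + ∂F_y/∂y + ∂F_z/∂z = 75x^2 + 75y^2 + 75z^2.

In cylindrical coordinates, x = r cos(θ), y = r sin(θ), z = z, dV = r dr dθ dz, with 0 ≤ r ≤ 1, 0 ≤ θ ≤ 2π, 0 ≤ z ≤ 1.

The integrand, after substitution and multiplying by the volume element, becomes (75r^2 + 75z^2) · r, so

    ∭_V (∇·F) dV = ∫_0^{2π} ∫_0^{1} ∫_0^{1} (75r^2 + 75z^2) · r dz dr dθ.

Inner (z from 0 to 1): 75r^3 + 25r.
Middle (r from 0 to 1): 125/4.
Outer (θ from 0 to 2π): 125π/2.

Therefore ∯_{∂V} F · n dS = 125π/2.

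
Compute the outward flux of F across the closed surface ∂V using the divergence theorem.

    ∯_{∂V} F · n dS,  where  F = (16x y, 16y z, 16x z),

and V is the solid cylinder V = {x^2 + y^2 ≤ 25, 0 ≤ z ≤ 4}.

By the divergence theorem,

    ∯_{∂V} F · n dS = ∭_V (∇ · F) dV.

Compute the divergence:
    ∇ · F = ∂F_x/∂x + ∂F_y/∂y + ∂F_z/∂z = 16y + 16z + 16x = 16x + 16y + 16z.

In cylindrical coordinates, x = r cos(θ), y = r sin(θ), z = z, dV = r dr dθ dz, with 0 ≤ r ≤ 5, 0 ≤ θ ≤ 2π, 0 ≤ z ≤ 4.

The integrand, after substitution and multiplying by the volume element, becomes (16sqrt(2)r sin(θ + π/4) + 16z) · r, so

    ∭_V (∇·F) dV = ∫_0^{2π} ∫_0^{5} ∫_0^{4} (16sqrt(2)r sin(θ + π/4) + 16z) · r dz dr dθ.

Inner (z from 0 to 4): 64r (sqrt(2)r sin(θ + π/4) + 2).
Middle (r from 0 to 5): 8000sqrt(2)sin(θ + π/4)/3 + 1600.
Outer (θ from 0 to 2π): 3200π.

Therefore ∯_{∂V} F · n dS = 3200π.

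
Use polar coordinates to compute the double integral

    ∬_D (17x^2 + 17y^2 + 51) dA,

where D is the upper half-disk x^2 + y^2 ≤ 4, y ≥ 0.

The region D is 0 ≤ r ≤ 2, 0 ≤ θ ≤ π in polar coordinates, where x = r cos(θ), y = r sin(θ), and dA = r dr dθ.

Under the substitution, the integrand becomes 17r^2 + 51, so

    ∬_D (17x^2 + 17y^2 + 51) dA = ∫_{0}^{π} ∫_{0}^{2} (17r^2 + 51) · r dr dθ.

Inner integral (in r): ∫_{0}^{2} (17r^2 + 51) · r dr = 170.

Outer integral (in θ): ∫_{0}^{π} (170) dθ = 170π.

Therefore ∬_D (17x^2 + 17y^2 + 51) dA = 170π.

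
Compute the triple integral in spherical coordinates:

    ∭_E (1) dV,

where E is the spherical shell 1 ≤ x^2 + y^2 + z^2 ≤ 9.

In spherical coordinates, x = ρ sin(φ) cos(θ), y = ρ sin(φ) sin(θ), z = ρ cos(φ), and dV = ρ^2 sin(φ) dρ dφ dθ.

The integrand becomes 1, so

    ∭_E (1) dV = ∫_{0}^{2π} ∫_{0}^{π} ∫_{1}^{3} (1) · ρ^2 sin(φ) dρ dφ dθ.

Inner (ρ): 26sin(φ)/3.
Middle (φ): 52/3.
Outer (θ): 104π/3.

Therefore the triple integral equals 104π/3.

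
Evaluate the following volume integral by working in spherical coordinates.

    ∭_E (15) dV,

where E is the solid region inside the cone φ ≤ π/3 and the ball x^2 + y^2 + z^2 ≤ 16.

In spherical coordinates, x = ρ sin(φ) cos(θ), y = ρ sin(φ) sin(θ), z = ρ cos(φ), and dV = ρ^2 sin(φ) dρ dφ dθ.

The integrand becomes 15, so

    ∭_E (15) dV = ∫_{0}^{2π} ∫_{0}^{π/3} ∫_{0}^{4} (15) · ρ^2 sin(φ) dρ dφ dθ.

Inner (ρ): 320sin(φ).
Middle (φ): 160.
Outer (θ): 320π.

Therefore the triple integral equals 320π.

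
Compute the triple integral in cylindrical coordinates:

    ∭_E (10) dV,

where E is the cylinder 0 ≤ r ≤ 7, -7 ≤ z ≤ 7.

In cylindrical coordinates, x = r cos(θ), y = r sin(θ), z = z, and dV = r dr dθ dz.

The integrand becomes 10, so

    ∭_E (10) dV = ∫_{0}^{2π} ∫_{0}^{7} ∫_{-7}^{7} (10) · r dz dr dθ.

Inner (z): 140r.
Middle (r from 0 to 7): 3430.
Outer (θ): 6860π.

Therefore the triple integral equals 6860π.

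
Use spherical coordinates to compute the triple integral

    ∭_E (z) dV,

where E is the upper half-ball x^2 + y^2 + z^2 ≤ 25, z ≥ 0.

In spherical coordinates, x = ρ sin(φ) cos(θ), y = ρ sin(φ) sin(θ), z = ρ cos(φ), and dV = ρ^2 sin(φ) dρ dφ dθ.

The integrand becomes ρ cos(φ), so

    ∭_E (z) dV = ∫_{0}^{2π} ∫_{0}^{π/2} ∫_{0}^{5} (ρ cos(φ)) · ρ^2 sin(φ) dρ dφ dθ.

Inner (ρ): 625sin(2φ)/8.
Middle (φ): 625/8.
Outer (θ): 625π/4.

Therefore the triple integral equals 625π/4.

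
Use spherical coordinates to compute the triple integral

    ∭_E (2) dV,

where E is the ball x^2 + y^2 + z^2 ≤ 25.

In spherical coordinates, x = ρ sin(φ) cos(θ), y = ρ sin(φ) sin(θ), z = ρ cos(φ), and dV = ρ^2 sin(φ) dρ dφ dθ.

The integrand becomes 2, so

    ∭_E (2) dV = ∫_{0}^{2π} ∫_{0}^{π} ∫_{0}^{5} (2) · ρ^2 sin(φ) dρ dφ dθ.

Inner (ρ): 250sin(φ)/3.
Middle (φ): 500/3.
Outer (θ): 1000π/3.

Therefore the triple integral equals 1000π/3.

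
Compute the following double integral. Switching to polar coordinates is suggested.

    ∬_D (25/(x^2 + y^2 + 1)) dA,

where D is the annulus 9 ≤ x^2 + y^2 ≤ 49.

The region D is 3 ≤ r ≤ 7, 0 ≤ θ ≤ 2π in polar coordinates, where x = r cos(θ), y = r sin(θ), and dA = r dr dθ.

Under the substitution, the integrand becomes 25/(r^2 + 1), so

    ∬_D (25/(x^2 + y^2 + 1)) dA = ∫_{0}^{2π} ∫_{3}^{7} (25/(r^2 + 1)) · r dr dθ.

Inner integral (in r): ∫_{3}^{7} (25/(r^2 + 1)) · r dr = 25log(5)/2.

Outer integral (in θ): ∫_{0}^{2π} (25log(5)/2) dθ = 25π log(5).

Therefore ∬_D (25/(x^2 + y^2 + 1)) dA = 25π log(5).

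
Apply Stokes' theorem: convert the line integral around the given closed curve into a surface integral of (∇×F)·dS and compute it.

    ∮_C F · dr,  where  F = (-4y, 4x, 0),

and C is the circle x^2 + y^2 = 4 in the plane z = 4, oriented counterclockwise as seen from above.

Let S be the flat disk x^2 + y^2 ≤ 4 in the plane z = 4, with upward unit normal n̂ = ẑ. By Stokes' theorem,

    ∮_C F · dr = ∬_S (∇ × F) · n̂ dS = ∬_D (curl F)_z dA,

where D is the disk x^2 + y^2 ≤ 4.

Compute the curl of F = (-4y, 4x, 0):
    (∇ × F)_x = ∂F_z/∂y - ∂F_y/∂z = 0,
    (∇ × F)_y = ∂F_x/∂z - ∂F_z/∂x = 0,
    (∇ × F)_z = ∂F_y/∂x - ∂F_x/∂y = 8.

On z = 4, (curl F)_z = 8.

Convert to polar (x = r cos θ, y = r sin θ, dA = r dr dθ); the integrand becomes 8, so

    ∬_D (curl F)_z dA = ∫_0^{2π} ∫_0^{2} (8) · r dr dθ.

Inner (r from 0 to 2): 16.
Outer (θ from 0 to 2π): 32π.

Therefore ∮_C F · dr = 32π.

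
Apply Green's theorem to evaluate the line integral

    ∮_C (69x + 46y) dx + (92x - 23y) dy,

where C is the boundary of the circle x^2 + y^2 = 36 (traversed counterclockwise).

Green's theorem converts the closed line integral into a double integral over the enclosed region D:

    ∮_C P dx + Q dy = ∬_D (∂Q/∂x - ∂P/∂y) dA.

Here P = 69x + 46y, Q = 92x - 23y, so

    ∂Q/∂x = 92,    ∂P/∂y = 46,
    ∂Q/∂x - ∂P/∂y = 46.

D is the region x^2 + y^2 ≤ 36. Evaluating the double integral:

In polar coordinates (x = r cos θ, y = r sin θ, dA = r dr dθ) the integrand becomes 46, so

    ∬_D (46) dA = ∫_0^{2π} ∫_0^{6} (46) · r dr dθ.

Inner (r from 0 to 6): 828.
Outer (θ from 0 to 2π): 1656π.

Therefore ∮_C P dx + Q dy = 1656π.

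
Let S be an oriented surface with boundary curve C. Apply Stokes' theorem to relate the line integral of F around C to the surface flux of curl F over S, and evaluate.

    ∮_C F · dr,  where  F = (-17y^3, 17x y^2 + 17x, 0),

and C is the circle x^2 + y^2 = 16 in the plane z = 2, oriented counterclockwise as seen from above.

Let S be the flat disk x^2 + y^2 ≤ 16 in the plane z = 2, with upward unit normal n̂ = ẑ. By Stokes' theorem,

    ∮_C F · dr = ∬_S (∇ × F) · n̂ dS = ∬_D (curl F)_z dA,

where D is the disk x^2 + y^2 ≤ 16.

Compute the curl of F = (-17y^3, 17x y^2 + 17x, 0):
    (∇ × F)_x = ∂F_z/∂y - ∂F_y/∂z = 0,
    (∇ × F)_y = ∂F_x/∂z - ∂F_z/∂x = 0,
    (∇ × F)_z = ∂F_y/∂x - ∂F_x/∂y = 68y^2 + 17.

On z = 2, (curl F)_z = 68y^2 + 17.

Convert to polar (x = r cos θ, y = r sin θ, dA = r dr dθ); the integrand becomes 68r^2sin(θ)^2 + 17, so

    ∬_D (curl F)_z dA = ∫_0^{2π} ∫_0^{4} (68r^2sin(θ)^2 + 17) · r dr dθ.

Inner (r from 0 to 4): 4352sin(θ)^2 + 136.
Outer (θ from 0 to 2π): 4624π.

Therefore ∮_C F · dr = 4624π.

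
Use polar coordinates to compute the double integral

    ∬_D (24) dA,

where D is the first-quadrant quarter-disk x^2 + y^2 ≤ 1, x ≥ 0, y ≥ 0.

The region D is 0 ≤ r ≤ 1, 0 ≤ θ ≤ π/2 in polar coordinates, where x = r cos(θ), y = r sin(θ), and dA = r dr dθ.

Under the substitution, the integrand becomes 24, so

    ∬_D (24) dA = ∫_{0}^{π/2} ∫_{0}^{1} (24) · r dr dθ.

Inner integral (in r): ∫_{0}^{1} (24) · r dr = 12.

Outer integral (in θ): ∫_{0}^{π/2} (12) dθ = 6π.

Therefore ∬_D (24) dA = 6π.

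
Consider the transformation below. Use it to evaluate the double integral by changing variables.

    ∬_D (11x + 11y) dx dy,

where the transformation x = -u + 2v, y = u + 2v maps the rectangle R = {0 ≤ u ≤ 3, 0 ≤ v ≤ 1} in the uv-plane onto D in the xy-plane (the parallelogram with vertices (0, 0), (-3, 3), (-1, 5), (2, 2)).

Compute the Jacobian determinant of (x, y) with respect to (u, v):

    ∂(x,y)/∂(u,v) = | -1  2 | = (-1)(2) - (2)(1) = -4.
                   | 1  2 |

Its absolute value is |J| = 4 (the area scaling factor).

Substituting x = -u + 2v, y = u + 2v into the integrand,

    11x + 11y → 44v,

so the integral becomes

    ∬_R (44v) · |J| du dv = ∫_0^3 ∫_0^1 (176v) dv du.

Inner (v): 88.
Outer (u): 264.

Therefore ∬_D (11x + 11y) dx dy = 264.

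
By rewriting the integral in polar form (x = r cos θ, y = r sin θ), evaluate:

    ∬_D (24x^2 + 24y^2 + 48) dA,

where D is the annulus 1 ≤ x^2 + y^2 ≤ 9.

The region D is 1 ≤ r ≤ 3, 0 ≤ θ ≤ 2π in polar coordinates, where x = r cos(θ), y = r sin(θ), and dA = r dr dθ.

Under the substitution, the integrand becomes 24r^2 + 48, so

    ∬_D (24x^2 + 24y^2 + 48) dA = ∫_{0}^{2π} ∫_{1}^{3} (24r^2 + 48) · r dr dθ.

Inner integral (in r): ∫_{1}^{3} (24r^2 + 48) · r dr = 672.

Outer integral (in θ): ∫_{0}^{2π} (672) dθ = 1344π.

Therefore ∬_D (24x^2 + 24y^2 + 48) dA = 1344π.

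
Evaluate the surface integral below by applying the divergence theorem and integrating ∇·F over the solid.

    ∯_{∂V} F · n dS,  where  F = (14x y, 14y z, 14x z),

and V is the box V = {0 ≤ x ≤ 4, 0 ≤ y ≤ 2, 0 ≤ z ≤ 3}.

By the divergence theorem,

    ∯_{∂V} F · n dS = ∭_V (∇ · F) dV.

Compute the divergence:
    ∇ · F = ∂F_x/∂x + ∂F_y/∂y + ∂F_z/∂z = 14y + 14z + 14x = 14x + 14y + 14z.

V is a rectangular box, so dV = dx dy dz with 0 ≤ x ≤ 4, 0 ≤ y ≤ 2, 0 ≤ z ≤ 3.

Integrate (14x + 14y + 14z) over V as an iterated integral:

    ∭_V (∇·F) dV = ∫_0^{4} ∫_0^{2} ∫_0^{3} (14x + 14y + 14z) dz dy dx.

Inner (z from 0 to 3): 42x + 42y + 63.
Middle (y from 0 to 2): 84x + 210.
Outer (x from 0 to 4): 1512.

Therefore ∯_{∂V} F · n dS = 1512.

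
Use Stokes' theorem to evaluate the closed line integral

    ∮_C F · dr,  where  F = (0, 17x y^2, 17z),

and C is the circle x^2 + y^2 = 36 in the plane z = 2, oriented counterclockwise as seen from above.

Let S be the flat disk x^2 + y^2 ≤ 36 in the plane z = 2, with upward unit normal n̂ = ẑ. By Stokes' theorem,

    ∮_C F · dr = ∬_S (∇ × F) · n̂ dS = ∬_D (curl F)_z dA,

where D is the disk x^2 + y^2 ≤ 36.

Compute the curl of F = (0, 17x y^2, 17z):
    (∇ × F)_x = ∂F_z/∂y - ∂F_y/∂z = 0,
    (∇ × F)_y = ∂F_x/∂z - ∂F_z/∂x = 0,
    (∇ × F)_z = ∂F_y/∂x - ∂F_x/∂y = 17y^2.

On z = 2, (curl F)_z = 17y^2.

Convert to polar (x = r cos θ, y = r sin θ, dA = r dr dθ); the integrand becomes 17r^2sin(θ)^2, so

    ∬_D (curl F)_z dA = ∫_0^{2π} ∫_0^{6} (17r^2sin(θ)^2) · r dr dθ.

Inner (r from 0 to 6): 5508sin(θ)^2.
Outer (θ from 0 to 2π): 5508π.

Therefore ∮_C F · dr = 5508π.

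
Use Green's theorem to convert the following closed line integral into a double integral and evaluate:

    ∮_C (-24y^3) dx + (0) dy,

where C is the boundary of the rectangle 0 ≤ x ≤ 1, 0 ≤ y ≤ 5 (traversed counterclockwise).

Green's theorem converts the closed line integral into a double integral over the enclosed region D:

    ∮_C P dx + Q dy = ∬_D (∂Q/∂x - ∂P/∂y) dA.

Here P = -24y^3, Q = 0, so

    ∂Q/∂x = 0,    ∂P/∂y = -72y^2,
    ∂Q/∂x - ∂P/∂y = 72y^2.

D is the region 0 ≤ x ≤ 1, 0 ≤ y ≤ 5. Evaluating the double integral:

    ∬_D (72y^2) dA = ∫_0^{1} ∫_0^{5} (72y^2) dy dx.

Inner (y from 0 to 5): 3000.
Outer (x from 0 to 1): 3000.

Therefore ∮_C P dx + Q dy = 3000.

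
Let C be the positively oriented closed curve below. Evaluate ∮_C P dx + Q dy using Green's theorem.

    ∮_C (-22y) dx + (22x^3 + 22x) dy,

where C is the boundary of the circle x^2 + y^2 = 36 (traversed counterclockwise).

Green's theorem converts the closed line integral into a double integral over the enclosed region D:

    ∮_C P dx + Q dy = ∬_D (∂Q/∂x - ∂P/∂y) dA.

Here P = -22y, Q = 22x^3 + 22x, so

    ∂Q/∂x = 66x^2 + 22,    ∂P/∂y = -22,
    ∂Q/∂x - ∂P/∂y = 66x^2 + 44.

D is the region x^2 + y^2 ≤ 36. Evaluating the double integral:

In polar coordinates (x = r cos θ, y = r sin θ, dA = r dr dθ) the integrand becomes 66r^2cos(θ)^2 + 44, so

    ∬_D (66x^2 + 44) dA = ∫_0^{2π} ∫_0^{6} (66r^2cos(θ)^2 + 44) · r dr dθ.

Inner (r from 0 to 6): 21384cos(θ)^2 + 792.
Outer (θ from 0 to 2π): 22968π.

Therefore ∮_C P dx + Q dy = 22968π.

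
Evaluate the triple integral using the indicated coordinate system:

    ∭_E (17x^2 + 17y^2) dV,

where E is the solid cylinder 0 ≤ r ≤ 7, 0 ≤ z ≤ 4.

In cylindrical coordinates, x = r cos(θ), y = r sin(θ), z = z, and dV = r dr dθ dz.

The integrand becomes 17r^2, so

    ∭_E (17x^2 + 17y^2) dV = ∫_{0}^{2π} ∫_{0}^{7} ∫_{0}^{4} (17r^2) · r dz dr dθ.

Inner (z): 68r^3.
Middle (r from 0 to 7): 40817.
Outer (θ): 81634π.

Therefore the triple integral equals 81634π.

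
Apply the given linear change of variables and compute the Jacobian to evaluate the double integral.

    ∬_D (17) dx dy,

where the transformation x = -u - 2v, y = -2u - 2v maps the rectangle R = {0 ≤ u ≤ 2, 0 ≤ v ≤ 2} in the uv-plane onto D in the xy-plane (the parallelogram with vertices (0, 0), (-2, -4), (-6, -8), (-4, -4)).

Compute the Jacobian determinant of (x, y) with respect to (u, v):

    ∂(x,y)/∂(u,v) = | -1  -2 | = (-1)(-2) - (-2)(-2) = -2.
                   | -2  -2 |

Its absolute value is |J| = 2 (the area scaling factor).

Substituting x = -u - 2v, y = -2u - 2v into the integrand,

    17 → 17,

so the integral becomes

    ∬_R (17) · |J| du dv = ∫_0^2 ∫_0^2 (34) dv du.

Inner (v): 68.
Outer (u): 136.

Therefore ∬_D (17) dx dy = 136.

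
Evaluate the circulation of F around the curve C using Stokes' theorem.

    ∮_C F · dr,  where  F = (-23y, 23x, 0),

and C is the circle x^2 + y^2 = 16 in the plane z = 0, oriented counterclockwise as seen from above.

Let S be the flat disk x^2 + y^2 ≤ 16 in the plane z = 0, with upward unit normal n̂ = ẑ. By Stokes' theorem,

    ∮_C F · dr = ∬_S (∇ × F) · n̂ dS = ∬_D (curl F)_z dA,

where D is the disk x^2 + y^2 ≤ 16.

Compute the curl of F = (-23y, 23x, 0):
    (∇ × F)_x = ∂F_z/∂y - ∂F_y/∂z = 0,
    (∇ × F)_y = ∂F_x/∂z - ∂F_z/∂x = 0,
    (∇ × F)_z = ∂F_y/∂x - ∂F_x/∂y = 46.

On z = 0, (curl F)_z = 46.

Convert to polar (x = r cos θ, y = r sin θ, dA = r dr dθ); the integrand becomes 46, so

    ∬_D (curl F)_z dA = ∫_0^{2π} ∫_0^{4} (46) · r dr dθ.

Inner (r from 0 to 4): 368.
Outer (θ from 0 to 2π): 736π.

Therefore ∮_C F · dr = 736π.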